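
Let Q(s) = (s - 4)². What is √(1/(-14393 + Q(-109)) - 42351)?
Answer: 5*I*√1116955126/812 ≈ 205.79*I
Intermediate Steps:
Q(s) = (-4 + s)²
√(1/(-14393 + Q(-109)) - 42351) = √(1/(-14393 + (-4 - 109)²) - 42351) = √(1/(-14393 + (-113)²) - 42351) = √(1/(-14393 + 12769) - 42351) = √(1/(-1624) - 42351) = √(-1/1624 - 42351) = √(-68778025/1624) = 5*I*√1116955126/812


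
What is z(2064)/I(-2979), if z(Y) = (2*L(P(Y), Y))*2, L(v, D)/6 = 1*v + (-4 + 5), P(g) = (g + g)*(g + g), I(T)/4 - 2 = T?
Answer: -102242310/2977 ≈ -34344.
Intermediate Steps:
I(T) = 8 + 4*T
P(g) = 4*g² (P(g) = (2*g)*(2*g) = 4*g²)
L(v, D) = 6 + 6*v (L(v, D) = 6*(1*v + (-4 + 5)) = 6*(v + 1) = 6*(1 + v) = 6 + 6*v)
z(Y) = 24 + 96*Y² (z(Y) = (2*(6 + 6*(4*Y²)))*2 = (2*(6 + 24*Y²))*2 = (12 + 48*Y²)*2 = 24 + 96*Y²)
z(2064)/I(-2979) = (24 + 96*2064²)/(8 + 4*(-2979)) = (24 + 96*4260096)/(8 - 11916) = (24 + 408969216)/(-11908) = 408969240*(-1/11908) = -102242310/2977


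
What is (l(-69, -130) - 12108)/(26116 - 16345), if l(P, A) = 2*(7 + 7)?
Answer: -12080/9771 ≈ -1.2363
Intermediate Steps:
l(P, A) = 28 (l(P, A) = 2*14 = 28)
(l(-69, -130) - 12108)/(26116 - 16345) = (28 - 12108)/(26116 - 16345) = -12080/9771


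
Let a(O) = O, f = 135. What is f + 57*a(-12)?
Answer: -549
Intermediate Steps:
f + 57*a(-12) = 135 + 57*(-12) = 135 - 684 = -549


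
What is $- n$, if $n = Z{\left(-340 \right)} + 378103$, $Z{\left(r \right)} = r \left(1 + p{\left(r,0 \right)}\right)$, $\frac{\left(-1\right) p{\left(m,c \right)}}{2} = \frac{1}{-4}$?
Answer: $-377593$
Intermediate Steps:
$p{\left(m,c \right)} = \frac{1}{2}$ ($p{\left(m,c \right)} = - \frac{2}{-4} = \left(-2\right) \left(- \frac{1}{4}\right) = \frac{1}{2}$)
$Z{\left(r \right)} = \frac{3 r}{2}$ ($Z{\left(r \right)} = r \left(1 + \frac{1}{2}\right) = r \frac{3}{2} = \frac{3 r}{2}$)
$n = 377593$ ($n = \frac{3}{2} \left(-340\right) + 378103 = -510 + 378103 = 377593$)
$- n = \left(-1\right) 377593 = -377593$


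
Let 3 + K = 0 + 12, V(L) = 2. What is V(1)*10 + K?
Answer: 29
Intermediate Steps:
K = 9 (K = -3 + (0 + 12) = -3 + 12 = 9)
V(1)*10 + K = 2*10 + 9 = 20 + 9 = 29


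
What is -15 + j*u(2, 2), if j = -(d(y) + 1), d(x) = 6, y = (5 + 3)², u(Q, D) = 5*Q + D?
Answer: -99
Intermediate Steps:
u(Q, D) = D + 5*Q
y = 64 (y = 8² = 64)
j = -7 (j = -(6 + 1) = -1*7 = -7)
-15 + j*u(2, 2) = -15 - 7*(2 + 5*2) = -15 - 7*(2 + 10) = -15 - 7*12 = -15 - 84 = -99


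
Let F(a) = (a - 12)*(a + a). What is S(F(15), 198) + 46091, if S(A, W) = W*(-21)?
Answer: 41933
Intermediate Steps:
F(a) = 2*a*(-12 + a) (F(a) = (-12 + a)*(2*a) = 2*a*(-12 + a))
S(A, W) = -21*W
S(F(15), 198) + 46091 = -21*198 + 46091 = -4158 + 46091 = 41933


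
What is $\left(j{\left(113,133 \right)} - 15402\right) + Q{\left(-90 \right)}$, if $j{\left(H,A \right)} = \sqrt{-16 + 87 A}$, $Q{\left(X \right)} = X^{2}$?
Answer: $-7302 + \sqrt{11555} \approx -7194.5$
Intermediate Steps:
$\left(j{\left(113,133 \right)} - 15402\right) + Q{\left(-90 \right)} = \left(\sqrt{-16 + 87 \cdot 133} - 15402\right) + \left(-90\right)^{2} = \left(\sqrt{-16 + 11571} - 15402\right) + 8100 = \left(\sqrt{11555} - 15402\right) + 8100 = \left(-15402 + \sqrt{11555}\right) + 8100 = -7302 + \sqrt{11555}$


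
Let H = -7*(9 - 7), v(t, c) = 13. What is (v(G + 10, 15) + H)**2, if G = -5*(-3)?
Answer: 1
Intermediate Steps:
G = 15
H = -14 (H = -7*2 = -14)
(v(G + 10, 15) + H)**2 = (13 - 14)**2 = (-1)**2 = 1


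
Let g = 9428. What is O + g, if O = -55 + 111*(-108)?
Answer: -2615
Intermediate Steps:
O = -12043 (O = -55 - 11988 = -12043)
O + g = -12043 + 9428 = -2615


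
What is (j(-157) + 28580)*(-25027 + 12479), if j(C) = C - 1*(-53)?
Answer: -357316848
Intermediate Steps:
j(C) = 53 + C (j(C) = C + 53 = 53 + C)
(j(-157) + 28580)*(-25027 + 12479) = ((53 - 157) + 28580)*(-25027 + 12479) = (-104 + 28580)*(-12548) = 28476*(-12548) = -357316848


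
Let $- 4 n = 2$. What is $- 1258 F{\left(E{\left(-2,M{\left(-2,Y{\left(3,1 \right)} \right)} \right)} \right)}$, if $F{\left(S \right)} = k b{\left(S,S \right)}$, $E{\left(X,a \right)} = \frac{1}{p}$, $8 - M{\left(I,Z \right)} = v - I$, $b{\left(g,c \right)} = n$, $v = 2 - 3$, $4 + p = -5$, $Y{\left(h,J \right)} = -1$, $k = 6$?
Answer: $3774$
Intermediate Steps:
$n = - \frac{1}{2}$ ($n = \left(- \frac{1}{4}\right) 2 = - \frac{1}{2} \approx -0.5$)
$p = -9$ ($p = -4 - 5 = -9$)
$v = -1$
$b{\left(g,c \right)} = - \frac{1}{2}$
$M{\left(I,Z \right)} = 9 + I$ ($M{\left(I,Z \right)} = 8 - \left(-1 - I\right) = 8 + \left(1 + I\right) = 9 + I$)
$E{\left(X,a \right)} = - \frac{1}{9}$ ($E{\left(X,a \right)} = \frac{1}{-9} = - \frac{1}{9}$)
$F{\left(S \right)} = -3$ ($F{\left(S \right)} = 6 \left(- \frac{1}{2}\right) = -3$)
$- 1258 F{\left(E{\left(-2,M{\left(-2,Y{\left(3,1 \right)} \right)} \right)} \right)} = \left(-1258\right) \left(-3\right) = 3774$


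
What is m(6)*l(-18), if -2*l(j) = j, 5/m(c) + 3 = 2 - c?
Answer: -45/7 ≈ -6.4286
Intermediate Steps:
m(c) = 5/(-1 - c) (m(c) = 5/(-3 + (2 - c)) = 5/(-1 - c))
l(j) = -j/2
m(6)*l(-18) = (-5/(1 + 6))*(-1/2*(-18)) = -5/7*9 = -45/7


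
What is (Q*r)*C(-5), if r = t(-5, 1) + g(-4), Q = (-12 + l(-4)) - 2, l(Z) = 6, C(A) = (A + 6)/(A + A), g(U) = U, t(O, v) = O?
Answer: -36/5 ≈ -7.2000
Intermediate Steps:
C(A) = (6 + A)/(2*A) (C(A) = (6 + A)/((2*A)) = (6 + A)*(1/(2*A)) = (6 + A)/(2*A))
Q = -8 (Q = (-12 + 6) - 2 = -6 - 2 = -8)
r = -9 (r = -5 - 4 = -9)
(Q*r)*C(-5) = (-8*(-9))*((½)*(6 - 5)/(-5)) = 72*((½)*(-⅕)*1) = 72*(-⅒) = -36/5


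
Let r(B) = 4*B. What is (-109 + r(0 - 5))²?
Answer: 16641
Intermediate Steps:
(-109 + r(0 - 5))² = (-109 + 4*(0 - 5))² = (-109 + 4*(-5))² = (-109 - 20)² = (-129)² = 16641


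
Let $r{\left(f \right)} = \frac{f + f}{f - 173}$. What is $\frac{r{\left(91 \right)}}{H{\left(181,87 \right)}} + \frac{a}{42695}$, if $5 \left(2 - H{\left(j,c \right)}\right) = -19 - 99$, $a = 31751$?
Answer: $\frac{147203023}{224063360} \approx 0.65697$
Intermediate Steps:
$r{\left(f \right)} = \frac{2 f}{-173 + f}$
$H{\left(j,c \right)} = \frac{128}{5}$ ($H{\left(j,c \right)} = 2 - \frac{-19 - 99}{5} = 2 - - \frac{118}{5} = 2 + \frac{118}{5} = \frac{128}{5}$)
$\frac{r{\left(91 \right)}}{H{\left(181,87 \right)}} + \frac{a}{42695} = \frac{2 \cdot 91 \frac{1}{-173 + 91}}{\frac{128}{5}} + \frac{31751}{42695} = 2 \cdot 91 \frac{1}{-82} \cdot \frac{5}{128} + 31751 \cdot \frac{1}{42695} = 2 \cdot 91 \left(- \frac{1}{82}\right) \frac{5}{128} + \frac{31751}{42695} = \left(- \frac{91}{41}\right) \frac{5}{128} + \frac{31751}{42695} = - \frac{455}{5248} + \frac{31751}{42695} = \frac{147203023}{224063360}$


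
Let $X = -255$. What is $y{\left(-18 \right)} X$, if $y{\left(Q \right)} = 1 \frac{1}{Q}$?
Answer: $\frac{85}{6} \approx 14.167$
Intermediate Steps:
$y{\left(Q \right)} = \frac{1}{Q}$
$y{\left(-18 \right)} X = \frac{1}{-18} \left(-255\right) = \left(- \frac{1}{18}\right) \left(-255\right) = \frac{85}{6}$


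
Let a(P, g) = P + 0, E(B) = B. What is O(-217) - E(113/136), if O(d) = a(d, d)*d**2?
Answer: -1389690681/136 ≈ -1.0218e+7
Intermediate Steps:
a(P, g) = P
O(d) = d**3 (O(d) = d*d**2 = d**3)
O(-217) - E(113/136) = (-217)**3 - 113/136 = -10218313 - 113/136 = -1389690681/136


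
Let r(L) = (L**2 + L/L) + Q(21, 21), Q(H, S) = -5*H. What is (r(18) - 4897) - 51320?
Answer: -55997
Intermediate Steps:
r(L) = -104 + L**2 (r(L) = (L**2 + L/L) - 5*21 = (L**2 + 1) - 105 = (1 + L**2) - 105 = -104 + L**2)
(r(18) - 4897) - 51320 = ((-104 + 18**2) - 4897) - 51320 = ((-104 + 324) - 4897) - 51320 = (220 - 4897) - 51320 = -4677 - 51320 = -55997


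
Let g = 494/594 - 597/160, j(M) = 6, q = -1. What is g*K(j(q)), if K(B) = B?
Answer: -137789/7920 ≈ -17.398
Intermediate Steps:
g = -137789/47520 (g = 494*(1/594) - 597*1/160 = 247/297 - 597/160 = -137789/47520 ≈ -2.8996)
g*K(j(q)) = -137789/47520*6 = -137789/7920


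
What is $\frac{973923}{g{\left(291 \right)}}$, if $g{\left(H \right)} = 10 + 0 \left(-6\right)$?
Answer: $\frac{973923}{10} \approx 97392.0$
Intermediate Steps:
$g{\left(H \right)} = 10$ ($g{\left(H \right)} = 10 + 0 = 10$)
$\frac{973923}{g{\left(291 \right)}} = \frac{973923}{10}$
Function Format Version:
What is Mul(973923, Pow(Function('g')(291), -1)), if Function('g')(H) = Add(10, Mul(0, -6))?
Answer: Rational(973923, 10) ≈ 97392.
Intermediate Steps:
Function('g')(H) = 10 (Function('g')(H) = Add(10, 0) = 10)
Mul(973923, Pow(Function('g')(291), -1)) = Mul(973923, Pow(10, -1)) = Mul(973923, Rational(1, 10)) = Rational(973923, 10)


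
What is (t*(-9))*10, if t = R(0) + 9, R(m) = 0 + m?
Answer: -810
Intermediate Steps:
R(m) = m
t = 9 (t = 0 + 9 = 9)
(t*(-9))*10 = (9*(-9))*10 = -81*10 = -810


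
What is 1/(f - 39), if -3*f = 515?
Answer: -3/632 ≈ -0.0047468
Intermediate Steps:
f = -515/3 (f = -⅓*515 = -515/3 ≈ -171.67)
1/(f - 39) = 1/(-515/3 - 39) = 1/(-632/3) = -3/632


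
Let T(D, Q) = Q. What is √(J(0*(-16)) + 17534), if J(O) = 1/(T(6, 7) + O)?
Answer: √859173/7 ≈ 132.42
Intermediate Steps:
J(O) = 1/(7 + O)
√(J(0*(-16)) + 17534) = √(1/(7 + 0*(-16)) + 17534) = √(1/(7 + 0) + 17534) = √(1/7 + 17534) = √(⅐ + 17534) = √(122739/7) = √859173/7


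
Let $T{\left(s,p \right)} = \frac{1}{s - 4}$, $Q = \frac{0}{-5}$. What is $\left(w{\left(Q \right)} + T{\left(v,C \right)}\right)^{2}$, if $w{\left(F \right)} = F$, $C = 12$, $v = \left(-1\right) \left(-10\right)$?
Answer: $\frac{1}{36} \approx 0.027778$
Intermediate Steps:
$v = 10$
$Q = 0$ ($Q = 0 \left(- \frac{1}{5}\right) = 0$)
$T{\left(s,p \right)} = \frac{1}{-4 + s}$
$\left(w{\left(Q \right)} + T{\left(v,C \right)}\right)^{2} = \left(0 + \frac{1}{-4 + 10}\right)^{2} = \left(0 + \frac{1}{6}\right)^{2} = \left(\frac{1}{6}\right)^{2} = \frac{1}{36}$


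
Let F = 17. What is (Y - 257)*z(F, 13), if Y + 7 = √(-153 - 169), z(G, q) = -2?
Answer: 528 - 2*I*√322 ≈ 528.0 - 35.889*I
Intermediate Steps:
Y = -7 + I*√322 (Y = -7 + √(-153 - 169) = -7 + √(-322) = -7 + I*√322 ≈ -7.0 + 17.944*I)
(Y - 257)*z(F, 13) = ((-7 + I*√322) - 257)*(-2) = (-264 + I*√322)*(-2) = 528 - 2*I*√322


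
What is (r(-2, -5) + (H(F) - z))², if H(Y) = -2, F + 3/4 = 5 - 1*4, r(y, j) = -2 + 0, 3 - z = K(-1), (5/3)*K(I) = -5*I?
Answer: 16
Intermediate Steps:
K(I) = -3*I (K(I) = 3*(-5*I)/5 = -3*I)
z = 0 (z = 3 - (-3)*(-1) = 3 - 1*3 = 3 - 3 = 0)
r(y, j) = -2
F = ¼ (F = -¾ + (5 - 1*4) = -¾ + (5 - 4) = -¾ + 1 = ¼ ≈ 0.25000)
(r(-2, -5) + (H(F) - z))² = (-2 + (-2 - 1*0))² = (-2 + (-2 + 0))² = (-2 - 2)² = (-4)² = 16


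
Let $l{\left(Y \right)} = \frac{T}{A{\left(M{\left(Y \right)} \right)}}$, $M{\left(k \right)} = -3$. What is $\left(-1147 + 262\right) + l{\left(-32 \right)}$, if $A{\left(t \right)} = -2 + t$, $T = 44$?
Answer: $- \frac{4469}{5} \approx -893.8$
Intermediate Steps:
$l{\left(Y \right)} = - \frac{44}{5}$ ($l{\left(Y \right)} = \frac{44}{-2 - 3} = \frac{44}{-5} = 44 \left(- \frac{1}{5}\right) = - \frac{44}{5}$)
$\left(-1147 + 262\right) + l{\left(-32 \right)} = \left(-1147 + 262\right) - \frac{44}{5} = -885 - \frac{44}{5} = - \frac{4469}{5}$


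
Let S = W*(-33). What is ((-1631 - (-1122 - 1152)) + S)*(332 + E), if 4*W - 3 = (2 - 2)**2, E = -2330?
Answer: -2470527/2 ≈ -1.2353e+6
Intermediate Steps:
W = 3/4 (W = 3/4 + (2 - 2)**2/4 = 3/4 + (1/4)*0**2 = 3/4 + (1/4)*0 = 3/4 + 0 = 3/4 ≈ 0.75000)
S = -99/4 (S = (3/4)*(-33) = -99/4 ≈ -24.750)
((-1631 - (-1122 - 1152)) + S)*(332 + E) = ((-1631 - (-1122 - 1152)) - 99/4)*(332 - 2330) = ((-1631 - 1*(-2274)) - 99/4)*(-1998) = ((-1631 + 2274) - 99/4)*(-1998) = (643 - 99/4)*(-1998) = (2473/4)*(-1998) = -2470527/2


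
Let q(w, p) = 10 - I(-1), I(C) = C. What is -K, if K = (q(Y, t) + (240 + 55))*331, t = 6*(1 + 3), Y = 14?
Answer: -101286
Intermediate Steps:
t = 24 (t = 6*4 = 24)
q(w, p) = 11 (q(w, p) = 10 - 1*(-1) = 10 + 1 = 11)
K = 101286 (K = (11 + (240 + 55))*331 = (11 + 295)*331 = 306*331 = 101286)
-K = -1*101286 = -101286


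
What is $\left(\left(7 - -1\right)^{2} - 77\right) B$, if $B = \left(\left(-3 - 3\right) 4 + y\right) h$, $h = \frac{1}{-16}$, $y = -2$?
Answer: $- \frac{169}{8} \approx -21.125$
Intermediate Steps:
$h = - \frac{1}{16} \approx -0.0625$
$B = \frac{13}{8}$ ($B = \left(\left(-3 - 3\right) 4 - 2\right) \left(- \frac{1}{16}\right) = \left(\left(-6\right) 4 - 2\right) \left(- \frac{1}{16}\right) = \left(-24 - 2\right) \left(- \frac{1}{16}\right) = \left(-26\right) \left(- \frac{1}{16}\right) = \frac{13}{8} \approx 1.625$)
$\left(\left(7 - -1\right)^{2} - 77\right) B = \left(\left(7 - -1\right)^{2} - 77\right) \frac{13}{8} = \left(\left(7 + 1\right)^{2} - 77\right) \frac{13}{8} = \left(8^{2} - 77\right) \frac{13}{8} = \left(64 - 77\right) \frac{13}{8} = \left(-13\right) \frac{13}{8} = - \frac{169}{8}$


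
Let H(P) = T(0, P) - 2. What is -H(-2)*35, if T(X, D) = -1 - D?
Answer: 35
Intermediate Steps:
H(P) = -3 - P (H(P) = (-1 - P) - 2 = -3 - P)
-H(-2)*35 = -(-3 - 1*(-2))*35 = -(-3 + 2)*35 = -1*(-1)*35 = 1*35 = 35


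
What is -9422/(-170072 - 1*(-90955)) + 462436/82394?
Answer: 1437033280/250721773 ≈ 5.7316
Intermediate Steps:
-9422/(-170072 - 1*(-90955)) + 462436/82394 = -9422/(-170072 + 90955) + 462436*(1/82394) = -9422/(-79117) + 17786/3169 = -9422*(-1/79117) + 17786/3169 = 9422/79117 + 17786/3169 = 1437033280/250721773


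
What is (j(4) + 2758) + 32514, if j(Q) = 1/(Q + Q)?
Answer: 282177/8 ≈ 35272.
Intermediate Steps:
j(Q) = 1/(2*Q)
(j(4) + 2758) + 32514 = ((1/2)/4 + 2758) + 32514 = ((1/2)*(1/4) + 2758) + 32514 = (1/8 + 2758) + 32514 = 22065/8 + 32514 = 282177/8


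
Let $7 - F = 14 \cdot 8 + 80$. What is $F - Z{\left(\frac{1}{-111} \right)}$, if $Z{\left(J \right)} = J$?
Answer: $- \frac{20534}{111} \approx -184.99$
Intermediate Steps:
$F = -185$ ($F = 7 - \left(14 \cdot 8 + 80\right) = 7 - \left(112 + 80\right) = 7 - 192 = -185$)
$F - Z{\left(\frac{1}{-111} \right)} = -185 - \frac{1}{-111} = -185 - - \frac{1}{111} = -185 + \frac{1}{111} = - \frac{20534}{111}$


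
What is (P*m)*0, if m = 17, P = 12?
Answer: 0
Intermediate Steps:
(P*m)*0 = (12*17)*0 = 204*0 = 0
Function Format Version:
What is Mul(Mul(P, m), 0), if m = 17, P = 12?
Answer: 0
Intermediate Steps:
Mul(Mul(P, m), 0) = Mul(Mul(12, 17), 0) = Mul(204, 0) = 0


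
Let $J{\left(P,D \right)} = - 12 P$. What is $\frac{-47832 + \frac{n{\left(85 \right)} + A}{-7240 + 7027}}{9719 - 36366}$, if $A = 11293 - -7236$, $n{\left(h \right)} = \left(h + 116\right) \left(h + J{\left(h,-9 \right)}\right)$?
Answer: $\frac{141110}{79941} \approx 1.7652$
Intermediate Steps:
$n{\left(h \right)} = - 11 h \left(116 + h\right)$ ($n{\left(h \right)} = \left(h + 116\right) \left(h - 12 h\right) = \left(116 + h\right) \left(- 11 h\right) = - 11 h \left(116 + h\right)$)
$A = 18529$ ($A = 11293 + 7236 = 18529$)
$\frac{-47832 + \frac{n{\left(85 \right)} + A}{-7240 + 7027}}{9719 - 36366} = \frac{-47832 + \frac{11 \cdot 85 \left(-116 - 85\right) + 18529}{-7240 + 7027}}{9719 - 36366} = \frac{-47832 + \frac{11 \cdot 85 \left(-116 - 85\right) + 18529}{-213}}{-26647} = \left(-47832 + \left(11 \cdot 85 \left(-201\right) + 18529\right) \left(- \frac{1}{213}\right)\right) \left(- \frac{1}{26647}\right) = \left(-47832 + \left(-187935 + 18529\right) \left(- \frac{1}{213}\right)\right) \left(- \frac{1}{26647}\right) = \left(-47832 - - \frac{2386}{3}\right) \left(- \frac{1}{26647}\right) = \left(-47832 + \frac{2386}{3}\right) \left(- \frac{1}{26647}\right) = \left(- \frac{141110}{3}\right) \left(- \frac{1}{26647}\right) = \frac{141110}{79941}$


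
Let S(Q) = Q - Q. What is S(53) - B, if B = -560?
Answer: 560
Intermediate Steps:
S(Q) = 0
S(53) - B = 0 - 1*(-560) = 0 + 560 = 560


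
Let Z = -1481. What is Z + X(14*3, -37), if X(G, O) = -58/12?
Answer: -8915/6 ≈ -1485.8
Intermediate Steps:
X(G, O) = -29/6 (X(G, O) = -58*1/12 = -29/6)
Z + X(14*3, -37) = -1481 - 29/6 = -8915/6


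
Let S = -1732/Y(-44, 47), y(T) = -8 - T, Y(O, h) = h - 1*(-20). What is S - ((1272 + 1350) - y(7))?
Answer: -178411/67 ≈ -2662.9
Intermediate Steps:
Y(O, h) = 20 + h (Y(O, h) = h + 20 = 20 + h)
S = -1732/67 (S = -1732/(20 + 47) = -1732/67 ≈ -25.851)
S - ((1272 + 1350) - y(7)) = -1732/67 - ((1272 + 1350) - (-8 - 1*7)) = -1732/67 - (2622 - (-8 - 7)) = -1732/67 - (2622 - 1*(-15)) = -1732/67 - (2622 + 15) = -1732/67 - 1*2637 = -1732/67 - 2637 = -178411/67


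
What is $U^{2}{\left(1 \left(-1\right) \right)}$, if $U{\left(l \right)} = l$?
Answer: $1$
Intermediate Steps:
$U^{2}{\left(1 \left(-1\right) \right)} = \left(1 \left(-1\right)\right)^{2} = \left(-1\right)^{2} = 1$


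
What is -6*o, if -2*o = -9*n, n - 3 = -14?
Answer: 297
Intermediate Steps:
n = -11 (n = 3 - 14 = -11)
o = -99/2 (o = -(-9)*(-11)/2 = -½*99 = -99/2 ≈ -49.500)
-6*o = -6*(-99/2) = 297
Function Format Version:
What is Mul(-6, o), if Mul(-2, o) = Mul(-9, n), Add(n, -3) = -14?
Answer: 297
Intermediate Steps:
n = -11 (n = Add(3, -14) = -11)
o = Rational(-99, 2) (o = Mul(Rational(-1, 2), Mul(-9, -11)) = Mul(Rational(-1, 2), 99) = Rational(-99, 2) ≈ -49.500)
Mul(-6, o) = Mul(-6, Rational(-99, 2)) = 297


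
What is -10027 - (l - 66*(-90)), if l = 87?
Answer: -16054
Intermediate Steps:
-10027 - (l - 66*(-90)) = -10027 - (87 - 66*(-90)) = -10027 - (87 + 5940) = -10027 - 1*6027 = -10027 - 6027 = -16054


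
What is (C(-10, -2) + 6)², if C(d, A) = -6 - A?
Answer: 4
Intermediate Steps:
(C(-10, -2) + 6)² = ((-6 - 1*(-2)) + 6)² = ((-6 + 2) + 6)² = (-4 + 6)² = 2² = 4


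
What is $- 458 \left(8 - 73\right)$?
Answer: $29770$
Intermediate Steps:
$- 458 \left(8 - 73\right) = \left(-458\right) \left(-65\right) = 29770$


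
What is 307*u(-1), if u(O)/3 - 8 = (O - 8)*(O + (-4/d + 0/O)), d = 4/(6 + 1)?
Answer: 73680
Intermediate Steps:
d = 4/7 ≈ 0.57143
u(O) = 24 + 3*(-8 + O)*(-7 + O) (u(O) = 24 + 3*((O - 8)*(O + (-4/4/7 + 0/O))) = 24 + 3*((-8 + O)*(O + (-4*7/4 + 0))) = 24 + 3*((-8 + O)*(O + (-7 + 0))) = 24 + 3*((-8 + O)*(O - 7)) = 24 + 3*((-8 + O)*(-7 + O)) = 24 + 3*(-8 + O)*(-7 + O))
307*u(-1) = 307*(192 - 45*(-1) + 3*(-1)**2) = 307*(192 + 45 + 3*1) = 307*(192 + 45 + 3) = 307*240 = 73680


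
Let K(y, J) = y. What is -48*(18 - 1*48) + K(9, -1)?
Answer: 1449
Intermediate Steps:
-48*(18 - 1*48) + K(9, -1) = -48*(18 - 1*48) + 9 = -48*(18 - 48) + 9 = -48*(-30) + 9 = 1440 + 9 = 1449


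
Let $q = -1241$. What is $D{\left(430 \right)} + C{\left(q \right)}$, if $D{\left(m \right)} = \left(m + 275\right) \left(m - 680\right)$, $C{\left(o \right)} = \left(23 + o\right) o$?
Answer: $1335288$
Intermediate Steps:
$C{\left(o \right)} = o \left(23 + o\right)$
$D{\left(m \right)} = \left(-680 + m\right) \left(275 + m\right)$ ($D{\left(m \right)} = \left(275 + m\right) \left(-680 + m\right) = \left(-680 + m\right) \left(275 + m\right)$)
$D{\left(430 \right)} + C{\left(q \right)} = \left(-187000 + 430^{2} - 174150\right) - 1241 \left(23 - 1241\right) = \left(-187000 + 184900 - 174150\right) - -1511538 = -176250 + 1511538 = 1335288$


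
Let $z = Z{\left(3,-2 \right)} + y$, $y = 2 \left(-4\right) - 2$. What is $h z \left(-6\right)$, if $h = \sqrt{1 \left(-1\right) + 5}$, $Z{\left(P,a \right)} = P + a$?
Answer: $108$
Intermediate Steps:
$h = 2$ ($h = \sqrt{-1 + 5} = \sqrt{4} = 2$)
$y = -10$ ($y = -8 - 2 = -10$)
$z = -9$ ($z = \left(3 - 2\right) - 10 = 1 - 10 = -9$)
$h z \left(-6\right) = 2 \left(-9\right) \left(-6\right) = \left(-18\right) \left(-6\right) = 108$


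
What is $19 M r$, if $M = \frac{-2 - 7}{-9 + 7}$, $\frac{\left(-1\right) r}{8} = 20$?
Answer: $-13680$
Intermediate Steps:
$r = -160$ ($r = \left(-8\right) 20 = -160$)
$M = \frac{9}{2}$ ($M = - \frac{9}{-2} = \left(-9\right) \left(- \frac{1}{2}\right) = \frac{9}{2} \approx 4.5$)
$19 M r = 19 \cdot \frac{9}{2} \left(-160\right) = \frac{171}{2} \left(-160\right) = -13680$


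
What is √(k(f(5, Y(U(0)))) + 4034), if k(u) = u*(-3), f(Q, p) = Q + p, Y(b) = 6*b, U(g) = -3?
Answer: √4073 ≈ 63.820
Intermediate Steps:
k(u) = -3*u
√(k(f(5, Y(U(0)))) + 4034) = √(-3*(5 + 6*(-3)) + 4034) = √(-3*(5 - 18) + 4034) = √(-3*(-13) + 4034) = √(39 + 4034) = √4073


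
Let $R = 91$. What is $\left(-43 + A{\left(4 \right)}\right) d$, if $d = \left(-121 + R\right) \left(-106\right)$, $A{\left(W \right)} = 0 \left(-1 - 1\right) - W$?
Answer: $-149460$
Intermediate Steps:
$A{\left(W \right)} = - W$ ($A{\left(W \right)} = 0 \left(-2\right) - W = 0 - W = - W$)
$d = 3180$ ($d = \left(-121 + 91\right) \left(-106\right) = \left(-30\right) \left(-106\right) = 3180$)
$\left(-43 + A{\left(4 \right)}\right) d = \left(-43 - 4\right) 3180 = \left(-47\right) 3180 = -149460$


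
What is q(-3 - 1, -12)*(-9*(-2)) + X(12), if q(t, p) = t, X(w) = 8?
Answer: -64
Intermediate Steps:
q(-3 - 1, -12)*(-9*(-2)) + X(12) = (-3 - 1)*(-9*(-2)) + 8 = -4*18 + 8 = -72 + 8 = -64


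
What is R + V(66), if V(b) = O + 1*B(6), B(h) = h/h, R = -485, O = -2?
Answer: -486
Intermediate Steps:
B(h) = 1
V(b) = -1 (V(b) = -2 + 1*1 = -2 + 1 = -1)
R + V(66) = -485 - 1 = -486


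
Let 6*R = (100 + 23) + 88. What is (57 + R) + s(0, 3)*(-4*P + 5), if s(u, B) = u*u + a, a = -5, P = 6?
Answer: 1123/6 ≈ 187.17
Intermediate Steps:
s(u, B) = -5 + u**2 (s(u, B) = u*u - 5 = u**2 - 5 = -5 + u**2)
R = 211/6 (R = ((100 + 23) + 88)/6 = (123 + 88)/6 = (1/6)*211 = 211/6 ≈ 35.167)
(57 + R) + s(0, 3)*(-4*P + 5) = (57 + 211/6) + (-5 + 0**2)*(-4*6 + 5) = 553/6 + (-5 + 0)*(-24 + 5) = 553/6 - 5*(-19) = 553/6 + 95 = 1123/6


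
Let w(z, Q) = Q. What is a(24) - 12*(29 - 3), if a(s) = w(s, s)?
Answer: -288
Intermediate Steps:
a(s) = s
a(24) - 12*(29 - 3) = 24 - 12*(29 - 3) = 24 - 12*26 = 24 - 1*312 = 24 - 312 = -288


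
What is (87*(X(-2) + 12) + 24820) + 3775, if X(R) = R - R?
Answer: 29639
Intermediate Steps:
X(R) = 0
(87*(X(-2) + 12) + 24820) + 3775 = (87*(0 + 12) + 24820) + 3775 = (87*12 + 24820) + 3775 = (1044 + 24820) + 3775 = 25864 + 3775 = 29639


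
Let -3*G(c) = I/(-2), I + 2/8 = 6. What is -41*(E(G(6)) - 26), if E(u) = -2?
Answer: 1148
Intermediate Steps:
I = 23/4 (I = -1/4 + 6 = 23/4 ≈ 5.7500)
G(c) = 23/24 (G(c) = -23/(12*(-2)) = -23*(-1)/(12*2) = -1/3*(-23/8) = 23/24)
-41*(E(G(6)) - 26) = -41*(-2 - 26) = -41*(-28) = 1148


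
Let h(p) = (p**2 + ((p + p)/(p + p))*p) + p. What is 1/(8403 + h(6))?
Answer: 1/8451 ≈ 0.00011833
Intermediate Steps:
h(p) = p**2 + 2*p (h(p) = (p**2 + ((2*p)/((2*p)))*p) + p = (p**2 + ((2*p)*(1/(2*p)))*p) + p = (p**2 + 1*p) + p = (p**2 + p) + p = (p + p**2) + p = p**2 + 2*p)
1/(8403 + h(6)) = 1/(8403 + 6*(2 + 6)) = 1/(8403 + 6*8) = 1/(8403 + 48) = 1/8451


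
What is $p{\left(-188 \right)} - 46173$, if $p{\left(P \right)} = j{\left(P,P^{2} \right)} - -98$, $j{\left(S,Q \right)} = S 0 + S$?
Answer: $-46263$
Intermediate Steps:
$j{\left(S,Q \right)} = S$ ($j{\left(S,Q \right)} = 0 + S = S$)
$p{\left(P \right)} = 98 + P$ ($p{\left(P \right)} = P - -98 = P + 98 = 98 + P$)
$p{\left(-188 \right)} - 46173 = \left(98 - 188\right) - 46173 = -90 - 46173 = -46263$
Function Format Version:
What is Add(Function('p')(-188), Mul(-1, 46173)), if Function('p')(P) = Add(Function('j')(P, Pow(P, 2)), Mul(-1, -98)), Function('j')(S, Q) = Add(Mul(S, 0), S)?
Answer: -46263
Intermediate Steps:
Function('j')(S, Q) = S (Function('j')(S, Q) = Add(0, S) = S)
Function('p')(P) = Add(98, P) (Function('p')(P) = Add(P, Mul(-1, -98)) = Add(P, 98) = Add(98, P))
Add(Function('p')(-188), Mul(-1, 46173)) = Add(Add(98, -188), Mul(-1, 46173)) = Add(-90, -46173) = -46263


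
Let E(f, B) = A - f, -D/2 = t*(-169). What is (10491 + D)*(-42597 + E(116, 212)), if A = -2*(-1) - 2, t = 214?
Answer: -3537618799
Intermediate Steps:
A = 0 (A = 2 - 2 = 0)
D = 72332 (D = -428*(-169) = -2*(-36166) = 72332)
E(f, B) = -f (E(f, B) = 0 - f = -f)
(10491 + D)*(-42597 + E(116, 212)) = (10491 + 72332)*(-42597 - 1*116) = 82823*(-42597 - 116) = 82823*(-42713) = -3537618799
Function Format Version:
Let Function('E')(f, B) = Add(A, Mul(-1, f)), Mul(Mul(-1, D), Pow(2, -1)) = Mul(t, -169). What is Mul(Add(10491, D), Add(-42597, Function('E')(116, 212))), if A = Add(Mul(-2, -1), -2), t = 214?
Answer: -3537618799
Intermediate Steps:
A = 0 (A = Add(2, -2) = 0)
D = 72332 (D = Mul(-2, Mul(214, -169)) = Mul(-2, -36166) = 72332)
Function('E')(f, B) = Mul(-1, f) (Function('E')(f, B) = Add(0, Mul(-1, f)) = Mul(-1, f))
Mul(Add(10491, D), Add(-42597, Function('E')(116, 212))) = Mul(Add(10491, 72332), Add(-42597, Mul(-1, 116))) = Mul(82823, Add(-42597, -116)) = Mul(82823, -42713) = -3537618799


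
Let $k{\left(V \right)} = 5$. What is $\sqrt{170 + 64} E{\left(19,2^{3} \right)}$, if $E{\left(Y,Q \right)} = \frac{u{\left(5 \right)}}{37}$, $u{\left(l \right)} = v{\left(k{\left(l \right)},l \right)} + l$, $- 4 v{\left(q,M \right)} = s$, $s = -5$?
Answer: $\frac{75 \sqrt{26}}{148} \approx 2.584$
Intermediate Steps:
$v{\left(q,M \right)} = \frac{5}{4}$ ($v{\left(q,M \right)} = \left(- \frac{1}{4}\right) \left(-5\right) = \frac{5}{4}$)
$u{\left(l \right)} = \frac{5}{4} + l$
$E{\left(Y,Q \right)} = \frac{25}{148}$ ($E{\left(Y,Q \right)} = \frac{\frac{5}{4} + 5}{37} = \frac{25}{4} \cdot \frac{1}{37} = \frac{25}{148}$)
$\sqrt{170 + 64} E{\left(19,2^{3} \right)} = \sqrt{170 + 64} \cdot \frac{25}{148} = \sqrt{234} \cdot \frac{25}{148} = 3 \sqrt{26} \cdot \frac{25}{148} = \frac{75 \sqrt{26}}{148}$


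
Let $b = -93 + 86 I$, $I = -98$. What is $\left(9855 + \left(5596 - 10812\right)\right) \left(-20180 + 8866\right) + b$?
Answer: $-52494167$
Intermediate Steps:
$b = -8521$ ($b = -93 + 86 \left(-98\right) = -93 - 8428 = -8521$)
$\left(9855 + \left(5596 - 10812\right)\right) \left(-20180 + 8866\right) + b = \left(9855 + \left(5596 - 10812\right)\right) \left(-20180 + 8866\right) - 8521 = \left(9855 + \left(5596 - 10812\right)\right) \left(-11314\right) - 8521 = \left(9855 - 5216\right) \left(-11314\right) - 8521 = 4639 \left(-11314\right) - 8521 = -52485646 - 8521 = -52494167$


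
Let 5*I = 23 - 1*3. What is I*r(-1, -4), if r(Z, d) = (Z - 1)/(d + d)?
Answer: 1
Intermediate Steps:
r(Z, d) = (-1 + Z)/(2*d) (r(Z, d) = (-1 + Z)/((2*d)) = (-1 + Z)*(1/(2*d)) = (-1 + Z)/(2*d))
I = 4 (I = (23 - 1*3)/5 = (23 - 3)/5 = (⅕)*20 = 4)
I*r(-1, -4) = 4*((½)*(-1 - 1)/(-4)) = 4*((½)*(-¼)*(-2)) = 4*(¼) = 1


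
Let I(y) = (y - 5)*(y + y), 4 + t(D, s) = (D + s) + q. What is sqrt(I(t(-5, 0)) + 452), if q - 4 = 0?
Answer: 2*sqrt(138) ≈ 23.495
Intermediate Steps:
q = 4 (q = 4 + 0 = 4)
t(D, s) = D + s (t(D, s) = -4 + ((D + s) + 4) = -4 + (4 + D + s) = D + s)
I(y) = 2*y*(-5 + y) (I(y) = (-5 + y)*(2*y) = 2*y*(-5 + y))
sqrt(I(t(-5, 0)) + 452) = sqrt(2*(-5 + 0)*(-5 + (-5 + 0)) + 452) = sqrt(2*(-5)*(-5 - 5) + 452) = sqrt(2*(-5)*(-10) + 452) = sqrt(100 + 452) = sqrt(552) = 2*sqrt(138)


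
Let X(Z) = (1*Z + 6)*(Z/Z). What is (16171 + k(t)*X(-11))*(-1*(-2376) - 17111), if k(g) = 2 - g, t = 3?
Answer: -238353360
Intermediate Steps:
X(Z) = 6 + Z (X(Z) = (Z + 6)*1 = (6 + Z)*1 = 6 + Z)
(16171 + k(t)*X(-11))*(-1*(-2376) - 17111) = (16171 + (2 - 1*3)*(6 - 11))*(-1*(-2376) - 17111) = (16171 + (2 - 3)*(-5))*(2376 - 17111) = (16171 - 1*(-5))*(-14735) = (16171 + 5)*(-14735) = 16176*(-14735) = -238353360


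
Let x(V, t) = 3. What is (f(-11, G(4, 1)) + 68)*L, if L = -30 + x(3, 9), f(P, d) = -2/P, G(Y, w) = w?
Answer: -20250/11 ≈ -1840.9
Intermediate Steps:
L = -27 (L = -30 + 3 = -27)
(f(-11, G(4, 1)) + 68)*L = (-2/(-11) + 68)*(-27) = (-2*(-1/11) + 68)*(-27) = (2/11 + 68)*(-27) = (750/11)*(-27) = -20250/11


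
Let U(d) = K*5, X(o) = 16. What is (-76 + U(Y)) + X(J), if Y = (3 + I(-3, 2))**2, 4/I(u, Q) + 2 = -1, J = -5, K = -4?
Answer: -80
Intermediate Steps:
I(u, Q) = -4/3 (I(u, Q) = 4/(-2 - 1) = 4/(-3) = 4*(-1/3) = -4/3)
Y = 25/9 (Y = (3 - 4/3)**2 = (5/3)**2 = 25/9 ≈ 2.7778)
U(d) = -20 (U(d) = -4*5 = -20)
(-76 + U(Y)) + X(J) = (-76 - 20) + 16 = -96 + 16 = -80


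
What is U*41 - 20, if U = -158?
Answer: -6498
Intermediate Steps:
U*41 - 20 = -158*41 - 20 = -6478 - 20 = -6498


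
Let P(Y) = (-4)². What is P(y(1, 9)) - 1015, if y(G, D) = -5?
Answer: -999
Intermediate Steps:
P(Y) = 16
P(y(1, 9)) - 1015 = 16 - 1015 = -999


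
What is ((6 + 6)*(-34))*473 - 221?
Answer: -193205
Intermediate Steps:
((6 + 6)*(-34))*473 - 221 = (12*(-34))*473 - 221 = -408*473 - 221 = -192984 - 221 = -193205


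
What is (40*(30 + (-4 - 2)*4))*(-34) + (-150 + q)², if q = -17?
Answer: 19729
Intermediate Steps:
(40*(30 + (-4 - 2)*4))*(-34) + (-150 + q)² = (40*(30 + (-4 - 2)*4))*(-34) + (-150 - 17)² = (40*(30 - 6*4))*(-34) + (-167)² = (40*(30 - 24))*(-34) + 27889 = (40*6)*(-34) + 27889 = 240*(-34) + 27889 = -8160 + 27889 = 19729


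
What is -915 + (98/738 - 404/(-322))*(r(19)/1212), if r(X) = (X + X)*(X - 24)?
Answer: -32949526975/36001854 ≈ -915.22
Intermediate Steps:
r(X) = 2*X*(-24 + X) (r(X) = (2*X)*(-24 + X) = 2*X*(-24 + X))
-915 + (98/738 - 404/(-322))*(r(19)/1212) = -915 + (98/738 - 404/(-322))*((2*19*(-24 + 19))/1212) = -915 + (98*(1/738) - 404*(-1/322))*((2*19*(-5))*(1/1212)) = -915 + (49/369 + 202/161)*(-190*1/1212) = -915 + (82427/59409)*(-95/606) = -915 - 7830565/36001854 = -32949526975/36001854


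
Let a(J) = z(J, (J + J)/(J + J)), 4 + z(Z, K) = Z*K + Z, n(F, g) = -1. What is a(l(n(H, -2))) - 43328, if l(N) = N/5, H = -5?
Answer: -216662/5 ≈ -43332.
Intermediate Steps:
l(N) = N/5 (l(N) = N*(1/5) = N/5)
z(Z, K) = -4 + Z + K*Z (z(Z, K) = -4 + (Z*K + Z) = -4 + (K*Z + Z) = -4 + (Z + K*Z) = -4 + Z + K*Z)
a(J) = -4 + 2*J (a(J) = -4 + J + ((J + J)/(J + J))*J = -4 + J + ((2*J)/((2*J)))*J = -4 + J + ((2*J)*(1/(2*J)))*J = -4 + J + 1*J = -4 + J + J = -4 + 2*J)
a(l(n(H, -2))) - 43328 = (-4 + 2*((1/5)*(-1))) - 43328 = (-4 + 2*(-1/5)) - 43328 = (-4 - 2/5) - 43328 = -22/5 - 43328 = -216662/5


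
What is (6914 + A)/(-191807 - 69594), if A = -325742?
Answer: 318828/261401 ≈ 1.2197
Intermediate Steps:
(6914 + A)/(-191807 - 69594) = (6914 - 325742)/(-191807 - 69594) = -318828/(-261401) = -318828*(-1/261401) = 318828/261401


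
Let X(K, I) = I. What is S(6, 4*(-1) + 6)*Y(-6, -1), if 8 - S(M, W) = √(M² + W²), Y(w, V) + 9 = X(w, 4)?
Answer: -40 + 10*√10 ≈ -8.3772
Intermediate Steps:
Y(w, V) = -5 (Y(w, V) = -9 + 4 = -5)
S(M, W) = 8 - √(M² + W²)
S(6, 4*(-1) + 6)*Y(-6, -1) = (8 - √(6² + (4*(-1) + 6)²))*(-5) = (8 - √(36 + (-4 + 6)²))*(-5) = (8 - √(36 + 2²))*(-5) = (8 - √(36 + 4))*(-5) = (8 - √40)*(-5) = (8 - 2*√10)*(-5) = -40 + 10*√10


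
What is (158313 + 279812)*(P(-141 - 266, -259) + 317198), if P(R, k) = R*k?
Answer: 185156444375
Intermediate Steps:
(158313 + 279812)*(P(-141 - 266, -259) + 317198) = (158313 + 279812)*((-141 - 266)*(-259) + 317198) = 438125*(-407*(-259) + 317198) = 438125*(105413 + 317198) = 438125*422611 = 185156444375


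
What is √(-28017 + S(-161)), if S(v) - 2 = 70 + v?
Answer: I*√28106 ≈ 167.65*I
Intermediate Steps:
S(v) = 72 + v (S(v) = 2 + (70 + v) = 72 + v)
√(-28017 + S(-161)) = √(-28017 + (72 - 161)) = √(-28017 - 89) = √(-28106) = I*√28106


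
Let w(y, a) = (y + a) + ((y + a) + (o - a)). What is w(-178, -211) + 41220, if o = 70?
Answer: 40723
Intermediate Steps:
w(y, a) = 70 + a + 2*y (w(y, a) = (y + a) + ((y + a) + (70 - a)) = (a + y) + ((a + y) + (70 - a)) = (a + y) + (70 + y) = 70 + a + 2*y)
w(-178, -211) + 41220 = (70 - 211 + 2*(-178)) + 41220 = (70 - 211 - 356) + 41220 = -497 + 41220 = 40723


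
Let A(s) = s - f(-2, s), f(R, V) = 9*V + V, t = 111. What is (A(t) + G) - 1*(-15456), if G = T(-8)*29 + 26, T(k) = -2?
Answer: 14425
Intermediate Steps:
f(R, V) = 10*V
G = -32 (G = -2*29 + 26 = -58 + 26 = -32)
A(s) = -9*s (A(s) = s - 10*s = -9*s)
(A(t) + G) - 1*(-15456) = (-9*111 - 32) - 1*(-15456) = (-999 - 32) + 15456 = -1031 + 15456 = 14425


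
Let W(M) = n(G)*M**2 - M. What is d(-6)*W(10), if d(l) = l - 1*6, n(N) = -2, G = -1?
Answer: 2520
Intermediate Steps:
d(l) = -6 + l (d(l) = l - 6 = -6 + l)
W(M) = -M - 2*M**2 (W(M) = -2*M**2 - M = -M - 2*M**2)
d(-6)*W(10) = (-6 - 6)*(10*(-1 - 2*10)) = -120*(-1 - 20) = -120*(-21) = -12*(-210) = 2520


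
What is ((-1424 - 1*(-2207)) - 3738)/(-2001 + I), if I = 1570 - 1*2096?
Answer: 2955/2527 ≈ 1.1694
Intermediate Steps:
I = -526 (I = 1570 - 2096 = -526)
((-1424 - 1*(-2207)) - 3738)/(-2001 + I) = ((-1424 - 1*(-2207)) - 3738)/(-2001 - 526) = ((-1424 + 2207) - 3738)/(-2527) = (783 - 3738)*(-1/2527) = -2955*(-1/2527) = 2955/2527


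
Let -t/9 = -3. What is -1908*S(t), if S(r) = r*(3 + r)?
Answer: -1545480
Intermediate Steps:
t = 27 (t = -9*(-3) = 27)
-1908*S(t) = -51516*(3 + 27) = -51516*30 = -1908*810 = -1545480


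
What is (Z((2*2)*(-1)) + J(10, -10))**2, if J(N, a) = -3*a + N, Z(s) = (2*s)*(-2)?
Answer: 3136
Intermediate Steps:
Z(s) = -4*s
J(N, a) = N - 3*a
(Z((2*2)*(-1)) + J(10, -10))**2 = (-4*2*2*(-1) + (10 - 3*(-10)))**2 = (-16*(-1) + (10 + 30))**2 = (-4*(-4) + 40)**2 = (16 + 40)**2 = 56**2 = 3136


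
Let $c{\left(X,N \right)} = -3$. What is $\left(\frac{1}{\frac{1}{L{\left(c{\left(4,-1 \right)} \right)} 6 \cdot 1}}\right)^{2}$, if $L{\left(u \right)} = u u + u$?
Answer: $1296$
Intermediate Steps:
$L{\left(u \right)} = u + u^{2}$ ($L{\left(u \right)} = u^{2} + u = u + u^{2}$)
$\left(\frac{1}{\frac{1}{L{\left(c{\left(4,-1 \right)} \right)} 6 \cdot 1}}\right)^{2} = \left(\frac{1}{\frac{1}{- 3 \left(1 - 3\right) 6 \cdot 1}}\right)^{2} = \left(\frac{1}{\frac{1}{\left(-3\right) \left(-2\right) 6}}\right)^{2} = \left(\frac{1}{\frac{1}{6 \cdot 6}}\right)^{2} = \left(\frac{1}{\frac{1}{36}}\right)^{2} = 36^{2} = 1296$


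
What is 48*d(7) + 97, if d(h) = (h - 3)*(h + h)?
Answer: 2785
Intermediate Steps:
d(h) = 2*h*(-3 + h) (d(h) = (-3 + h)*(2*h) = 2*h*(-3 + h))
48*d(7) + 97 = 48*(2*7*(-3 + 7)) + 97 = 48*(2*7*4) + 97 = 48*56 + 97 = 2688 + 97 = 2785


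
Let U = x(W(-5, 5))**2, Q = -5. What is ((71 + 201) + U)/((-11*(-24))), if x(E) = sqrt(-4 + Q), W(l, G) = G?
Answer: 263/264 ≈ 0.99621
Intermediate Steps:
x(E) = 3*I (x(E) = sqrt(-4 - 5) = sqrt(-9) = 3*I)
U = -9 (U = (3*I)**2 = -9)
((71 + 201) + U)/((-11*(-24))) = ((71 + 201) - 9)/((-11*(-24))) = (272 - 9)/264 = 263*(1/264) = 263/264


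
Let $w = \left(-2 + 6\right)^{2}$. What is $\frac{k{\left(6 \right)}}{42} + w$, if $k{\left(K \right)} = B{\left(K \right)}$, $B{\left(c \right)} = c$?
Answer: $\frac{113}{7} \approx 16.143$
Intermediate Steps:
$k{\left(K \right)} = K$
$w = 16$ ($w = 4^{2} = 16$)
$\frac{k{\left(6 \right)}}{42} + w = \frac{6}{42} + 16 = 6 \cdot \frac{1}{42} + 16 = \frac{1}{7} + 16 = \frac{113}{7}$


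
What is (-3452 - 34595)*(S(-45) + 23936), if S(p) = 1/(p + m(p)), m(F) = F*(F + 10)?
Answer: -1393360315807/1530 ≈ -9.1069e+8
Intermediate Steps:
m(F) = F*(10 + F)
S(p) = 1/(p + p*(10 + p))
(-3452 - 34595)*(S(-45) + 23936) = (-3452 - 34595)*(1/((-45)*(11 - 45)) + 23936) = -38047*(-1/45/(-34) + 23936) = -38047*(-1/45*(-1/34) + 23936) = -38047*(1/1530 + 23936) = -38047*36622081/1530 = -1393360315807/1530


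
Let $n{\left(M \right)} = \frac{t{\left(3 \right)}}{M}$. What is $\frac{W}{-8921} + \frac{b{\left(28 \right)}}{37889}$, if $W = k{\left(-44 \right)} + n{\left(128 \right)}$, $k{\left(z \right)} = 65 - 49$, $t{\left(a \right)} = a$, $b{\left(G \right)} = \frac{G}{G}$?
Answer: $- \frac{76568451}{43264994432} \approx -0.0017698$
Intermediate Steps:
$b{\left(G \right)} = 1$
$n{\left(M \right)} = \frac{3}{M}$
$k{\left(z \right)} = 16$
$W = \frac{2051}{128}$ ($W = 16 + \frac{3}{128} = \frac{2051}{128} \approx 16.023$)
$\frac{W}{-8921} + \frac{b{\left(28 \right)}}{37889} = \frac{2051}{128 \left(-8921\right)} + 1 \cdot \frac{1}{37889} = \frac{2051}{128} \left(- \frac{1}{8921}\right) + 1 \cdot \frac{1}{37889} = - \frac{2051}{1141888} + \frac{1}{37889} = - \frac{76568451}{43264994432}$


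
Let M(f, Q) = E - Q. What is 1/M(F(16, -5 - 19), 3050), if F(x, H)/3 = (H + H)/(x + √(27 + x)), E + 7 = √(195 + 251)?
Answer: -3057/9344803 - √446/9344803 ≈ -0.00032939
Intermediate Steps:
E = -7 + √446 (E = -7 + √(195 + 251) = -7 + √446 ≈ 14.119)
F(x, H) = 6*H/(x + √(27 + x)) (F(x, H) = 3*((H + H)/(x + √(27 + x))) = 3*((2*H)/(x + √(27 + x))) = 3*(2*H/(x + √(27 + x))) = 6*H/(x + √(27 + x)))
M(f, Q) = -7 + √446 - Q (M(f, Q) = (-7 + √446) - Q = -7 + √446 - Q)
1/M(F(16, -5 - 19), 3050) = 1/(-7 + √446 - 1*3050) = 1/(-7 + √446 - 3050) = 1/(-3057 + √446)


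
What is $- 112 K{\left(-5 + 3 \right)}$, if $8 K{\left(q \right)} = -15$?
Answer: $210$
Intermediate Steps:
$K{\left(q \right)} = - \frac{15}{8}$ ($K{\left(q \right)} = \frac{1}{8} \left(-15\right) = - \frac{15}{8}$)
$- 112 K{\left(-5 + 3 \right)} = \left(-112\right) \left(- \frac{15}{8}\right) = 210$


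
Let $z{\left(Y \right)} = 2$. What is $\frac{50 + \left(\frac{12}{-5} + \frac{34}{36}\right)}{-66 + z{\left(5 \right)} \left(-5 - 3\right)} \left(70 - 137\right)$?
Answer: $\frac{292723}{7380} \approx 39.664$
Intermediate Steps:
$\frac{50 + \left(\frac{12}{-5} + \frac{34}{36}\right)}{-66 + z{\left(5 \right)} \left(-5 - 3\right)} \left(70 - 137\right) = \frac{50 + \left(\frac{12}{-5} + \frac{34}{36}\right)}{-66 + 2 \left(-5 - 3\right)} \left(70 - 137\right) = \frac{50 + \left(12 \left(- \frac{1}{5}\right) + 34 \cdot \frac{1}{36}\right)}{-66 + 2 \left(-8\right)} \left(-67\right) = \frac{50 + \left(- \frac{12}{5} + \frac{17}{18}\right)}{-66 - 16} \left(-67\right) = \frac{50 - \frac{131}{90}}{-82} \left(-67\right) = \frac{4369}{90} \left(- \frac{1}{82}\right) \left(-67\right) = \left(- \frac{4369}{7380}\right) \left(-67\right) = \frac{292723}{7380}$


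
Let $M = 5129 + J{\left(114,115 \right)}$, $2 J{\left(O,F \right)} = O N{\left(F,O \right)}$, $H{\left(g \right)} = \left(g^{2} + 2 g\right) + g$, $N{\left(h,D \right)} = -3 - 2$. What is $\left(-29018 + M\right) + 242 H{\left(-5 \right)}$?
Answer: $-21754$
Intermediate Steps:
$N{\left(h,D \right)} = -5$ ($N{\left(h,D \right)} = -3 - 2 = -5$)
$H{\left(g \right)} = g^{2} + 3 g$
$J{\left(O,F \right)} = - \frac{5 O}{2}$ ($J{\left(O,F \right)} = \frac{O \left(-5\right)}{2} = \frac{\left(-5\right) O}{2} = - \frac{5 O}{2}$)
$M = 4844$ ($M = 5129 - 285 = 4844$)
$\left(-29018 + M\right) + 242 H{\left(-5 \right)} = \left(-29018 + 4844\right) + 242 \left(- 5 \left(3 - 5\right)\right) = -24174 + 242 \left(\left(-5\right) \left(-2\right)\right) = -24174 + 242 \cdot 10 = -24174 + 2420 = -21754$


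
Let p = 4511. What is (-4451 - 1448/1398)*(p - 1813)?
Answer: -8396103154/699 ≈ -1.2012e+7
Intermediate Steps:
(-4451 - 1448/1398)*(p - 1813) = (-4451 - 1448/1398)*(4511 - 1813) = (-4451 - 1448*1/1398)*2698 = (-4451 - 724/699)*2698 = -3111973/699*2698 = -8396103154/699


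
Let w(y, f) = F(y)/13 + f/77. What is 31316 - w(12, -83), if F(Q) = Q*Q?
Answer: 31337307/1001 ≈ 31306.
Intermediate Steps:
F(Q) = Q²
w(y, f) = y²/13 + f/77
31316 - w(12, -83) = 31316 - ((1/13)*12² + (1/77)*(-83)) = 31316 - ((1/13)*144 - 83/77) = 31316 - (144/13 - 83/77) = 31316 - 1*10009/1001 = 31316 - 10009/1001 = 31337307/1001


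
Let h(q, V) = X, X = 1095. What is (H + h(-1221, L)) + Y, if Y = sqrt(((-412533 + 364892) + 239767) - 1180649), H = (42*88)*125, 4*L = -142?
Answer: 463095 + I*sqrt(988523) ≈ 4.631e+5 + 994.25*I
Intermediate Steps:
L = -71/2 (L = (1/4)*(-142) = -71/2 ≈ -35.500)
H = 462000 (H = 3696*125 = 462000)
h(q, V) = 1095
Y = I*sqrt(988523) (Y = sqrt((-47641 + 239767) - 1180649) = sqrt(192126 - 1180649) = sqrt(-988523) = I*sqrt(988523) ≈ 994.25*I)
(H + h(-1221, L)) + Y = (462000 + 1095) + I*sqrt(988523) = 463095 + I*sqrt(988523)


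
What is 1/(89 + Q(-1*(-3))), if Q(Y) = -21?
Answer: 1/68 ≈ 0.014706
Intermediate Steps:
1/(89 + Q(-1*(-3))) = 1/(89 - 21) = 1/68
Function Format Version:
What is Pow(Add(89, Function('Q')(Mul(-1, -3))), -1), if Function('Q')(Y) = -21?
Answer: Rational(1, 68) ≈ 0.014706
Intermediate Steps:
Pow(Add(89, Function('Q')(Mul(-1, -3))), -1) = Pow(Add(89, -21), -1) = Pow(68, -1) = Rational(1, 68)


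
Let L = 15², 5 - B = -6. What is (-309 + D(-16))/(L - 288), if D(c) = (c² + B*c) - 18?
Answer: 247/63 ≈ 3.9206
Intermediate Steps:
B = 11 (B = 5 - 1*(-6) = 5 + 6 = 11)
L = 225
D(c) = -18 + c² + 11*c (D(c) = (c² + 11*c) - 18 = -18 + c² + 11*c)
(-309 + D(-16))/(L - 288) = (-309 + (-18 + (-16)² + 11*(-16)))/(225 - 288) = (-309 + (-18 + 256 - 176))/(-63) = (-309 + 62)*(-1/63) = -247*(-1/63) = 247/63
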